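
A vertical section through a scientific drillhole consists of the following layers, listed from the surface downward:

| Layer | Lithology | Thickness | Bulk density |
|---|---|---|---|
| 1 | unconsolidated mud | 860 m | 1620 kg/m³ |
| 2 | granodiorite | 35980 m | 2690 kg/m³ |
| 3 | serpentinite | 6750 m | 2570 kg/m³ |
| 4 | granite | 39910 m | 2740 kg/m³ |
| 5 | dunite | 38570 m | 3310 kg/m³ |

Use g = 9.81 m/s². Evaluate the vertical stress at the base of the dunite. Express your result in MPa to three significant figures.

unconsolidated mud: 1620 kg/m³ × 9.81 m/s² × 860 m = 1.367×10^7 Pa = 13.67 MPa
granodiorite: 2690 kg/m³ × 9.81 m/s² × 35980 m = 9.495×10^8 Pa = 949.5 MPa
serpentinite: 2570 kg/m³ × 9.81 m/s² × 6750 m = 1.702×10^8 Pa = 170.2 MPa
granite: 2740 kg/m³ × 9.81 m/s² × 39910 m = 1.073×10^9 Pa = 1073 MPa
dunite: 3310 kg/m³ × 9.81 m/s² × 38570 m = 1.252×10^9 Pa = 1252 MPa
Total = 13.67 + 949.5 + 170.2 + 1073 + 1252 = 3458.5 MPa

3460 MPa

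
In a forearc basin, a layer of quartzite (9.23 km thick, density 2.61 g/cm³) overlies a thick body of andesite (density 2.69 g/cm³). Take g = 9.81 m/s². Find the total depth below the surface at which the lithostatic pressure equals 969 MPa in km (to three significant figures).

37.0 km

Pressure at base of upper layers: 2610×9.81×9230 = 2.363×10^8 Pa = 236.3 MPa
Remaining pressure to be supplied by andesite: 9.690×10^8 − 2.363×10^8 = 7.327×10^8 Pa
Additional depth in andesite = 7.327×10^8 Pa / (2690 kg/m³ × 9.81 m/s²) = 27764 m
Total depth = 9230 m + 27764 m = 36994 m
= 36.994 km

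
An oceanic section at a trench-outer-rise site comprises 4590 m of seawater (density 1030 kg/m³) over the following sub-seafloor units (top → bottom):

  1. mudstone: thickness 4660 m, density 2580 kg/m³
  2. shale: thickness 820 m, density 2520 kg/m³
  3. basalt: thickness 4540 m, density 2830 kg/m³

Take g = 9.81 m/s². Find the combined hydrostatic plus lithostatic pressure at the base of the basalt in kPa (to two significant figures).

seawater: 1030 kg/m³ × 9.81 m/s² × 4590 m = 4.638×10^7 Pa = 46379 kPa
mudstone: 2580 kg/m³ × 9.81 m/s² × 4660 m = 1.179×10^8 Pa = 1.179×10^5 kPa
shale: 2520 kg/m³ × 9.81 m/s² × 820 m = 2.027×10^7 Pa = 20271 kPa
basalt: 2830 kg/m³ × 9.81 m/s² × 4540 m = 1.260×10^8 Pa = 1.260×10^5 kPa
Total = 46379 + 1.179×10^5 + 20271 + 1.260×10^5 = 3.1063×10^5 kPa

310000 kPa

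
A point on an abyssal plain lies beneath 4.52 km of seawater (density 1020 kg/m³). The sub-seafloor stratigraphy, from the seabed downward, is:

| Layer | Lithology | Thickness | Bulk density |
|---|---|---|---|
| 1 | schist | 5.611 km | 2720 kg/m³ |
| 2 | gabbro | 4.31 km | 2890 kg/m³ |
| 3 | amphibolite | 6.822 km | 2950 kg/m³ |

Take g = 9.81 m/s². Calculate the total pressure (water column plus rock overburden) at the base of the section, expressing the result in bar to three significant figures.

5150 bar

seawater: 1020 kg/m³ × 9.81 m/s² × 4520 m = 4.523×10^7 Pa = 452.3 bar
schist: 2720 kg/m³ × 9.81 m/s² × 5611 m = 1.497×10^8 Pa = 1497 bar
gabbro: 2890 kg/m³ × 9.81 m/s² × 4310 m = 1.222×10^8 Pa = 1222 bar
amphibolite: 2950 kg/m³ × 9.81 m/s² × 6822 m = 1.974×10^8 Pa = 1974 bar
Total = 452.3 + 1497 + 1222 + 1974 = 5145.7 bar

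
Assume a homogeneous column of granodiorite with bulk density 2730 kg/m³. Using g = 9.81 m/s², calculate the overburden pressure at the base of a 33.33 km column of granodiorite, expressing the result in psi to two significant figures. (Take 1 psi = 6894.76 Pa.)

granodiorite: 2730 kg/m³ × 9.81 m/s² × 33330 m = 8.926×10^8 Pa = 1.295×10^5 psi

130000 psi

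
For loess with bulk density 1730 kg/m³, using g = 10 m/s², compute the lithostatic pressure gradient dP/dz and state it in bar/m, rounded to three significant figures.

dP/dz = ρg = 1730 kg/m³ × 10 m/s² = 17300 Pa/m
= 17300 Pa/m × (1 bar/m / 1.0000×10^5 Pa/m) = 0.17300 bar/m

0.173 bar/m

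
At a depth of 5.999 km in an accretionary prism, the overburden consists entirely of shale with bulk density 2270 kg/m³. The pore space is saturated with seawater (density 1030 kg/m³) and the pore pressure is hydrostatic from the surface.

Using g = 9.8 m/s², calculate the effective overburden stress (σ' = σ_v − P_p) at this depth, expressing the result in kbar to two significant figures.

Overburden (lithostatic) stress σ_v:
shale: 2270 kg/m³ × 9.8 m/s² × 5999 m = 1.335×10^8 Pa = 133.5 MPa
Pore pressure P_p = 1030 kg/m³ × 9.8 m/s² × 5999 m = 6.055×10^7 Pa = 60.55 MPa
Effective stress σ' = σ_v − P_p = 133.5 − 60.55 = 72.900 MPa = 0.72900 kbar

0.73 kbar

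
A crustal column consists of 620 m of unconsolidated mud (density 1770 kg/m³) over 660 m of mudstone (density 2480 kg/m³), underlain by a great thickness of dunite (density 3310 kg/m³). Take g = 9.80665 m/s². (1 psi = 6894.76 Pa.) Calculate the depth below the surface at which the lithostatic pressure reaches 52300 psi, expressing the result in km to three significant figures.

Pressure at base of upper layers: 1770×9.80665×620 + 2480×9.80665×660 = 2.681×10^7 Pa = 3889 psi
Remaining pressure to be supplied by dunite: 3.606×10^8 − 2.681×10^7 = 3.338×10^8 Pa
Additional depth in dunite = 3.338×10^8 Pa / (3310 kg/m³ × 9.80665 m/s²) = 10283 m
Total depth = 1280 m + 10283 m = 11563 m
= 11.563 km

11.6 km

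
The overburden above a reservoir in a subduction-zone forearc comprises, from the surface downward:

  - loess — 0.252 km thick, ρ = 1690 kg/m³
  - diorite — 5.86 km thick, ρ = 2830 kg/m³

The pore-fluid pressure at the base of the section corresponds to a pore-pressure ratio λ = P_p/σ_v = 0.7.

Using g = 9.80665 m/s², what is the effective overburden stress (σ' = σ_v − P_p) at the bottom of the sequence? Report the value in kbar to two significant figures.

Overburden (lithostatic) stress σ_v:
loess: 1690 kg/m³ × 9.80665 m/s² × 252 m = 4.176×10^6 Pa = 4.176 MPa
diorite: 2830 kg/m³ × 9.80665 m/s² × 5860 m = 1.626×10^8 Pa = 162.6 MPa
Total = 4.176 + 162.6 = 166.81 MPa
Pore pressure P_p = λ·σ_v = 0.7 × 166.8 MPa = 116.8 MPa
Effective stress σ' = σ_v − P_p = 166.8 − 116.8 = 50.042 MPa = 0.50042 kbar

0.50 kbar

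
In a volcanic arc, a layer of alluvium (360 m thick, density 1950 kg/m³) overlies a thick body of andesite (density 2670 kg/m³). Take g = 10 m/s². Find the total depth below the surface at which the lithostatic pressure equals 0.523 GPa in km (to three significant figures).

19.7 km

Pressure at base of upper layers: 1950×10×360 = 7.020×10^6 Pa = 7.020×10^-3 GPa
Remaining pressure to be supplied by andesite: 5.230×10^8 − 7.020×10^6 = 5.160×10^8 Pa
Additional depth in andesite = 5.160×10^8 Pa / (2670 kg/m³ × 10 m/s²) = 19325 m
Total depth = 360 m + 19325 m = 19685 m
= 19.685 km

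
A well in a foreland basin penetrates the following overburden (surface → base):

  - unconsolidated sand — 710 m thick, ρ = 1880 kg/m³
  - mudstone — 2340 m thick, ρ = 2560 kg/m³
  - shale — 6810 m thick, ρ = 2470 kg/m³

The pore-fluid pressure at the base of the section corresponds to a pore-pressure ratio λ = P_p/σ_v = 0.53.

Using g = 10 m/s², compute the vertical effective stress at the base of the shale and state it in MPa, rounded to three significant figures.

Overburden (lithostatic) stress σ_v:
unconsolidated sand: 1880 kg/m³ × 10 m/s² × 710 m = 1.335×10^7 Pa = 13.35 MPa
mudstone: 2560 kg/m³ × 10 m/s² × 2340 m = 5.990×10^7 Pa = 59.90 MPa
shale: 2470 kg/m³ × 10 m/s² × 6810 m = 1.682×10^8 Pa = 168.2 MPa
Total = 13.35 + 59.90 + 168.2 = 241.46 MPa
Pore pressure P_p = λ·σ_v = 0.53 × 241.5 MPa = 128.0 MPa
Effective stress σ' = σ_v − P_p = 241.5 − 128.0 = 113.49 MPa

113 MPa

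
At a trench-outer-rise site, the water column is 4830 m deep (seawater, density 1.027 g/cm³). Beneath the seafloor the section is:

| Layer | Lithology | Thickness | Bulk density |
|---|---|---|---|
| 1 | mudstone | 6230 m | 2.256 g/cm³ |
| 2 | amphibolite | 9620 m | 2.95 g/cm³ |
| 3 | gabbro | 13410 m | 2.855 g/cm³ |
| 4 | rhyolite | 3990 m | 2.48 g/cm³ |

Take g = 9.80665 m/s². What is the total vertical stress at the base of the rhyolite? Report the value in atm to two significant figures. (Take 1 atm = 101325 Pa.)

seawater: 1027 kg/m³ × 9.80665 m/s² × 4830 m = 4.865×10^7 Pa = 480.1 atm
mudstone: 2256 kg/m³ × 9.80665 m/s² × 6230 m = 1.378×10^8 Pa = 1360 atm
amphibolite: 2950 kg/m³ × 9.80665 m/s² × 9620 m = 2.783×10^8 Pa = 2747 atm
gabbro: 2855 kg/m³ × 9.80665 m/s² × 13410 m = 3.755×10^8 Pa = 3705 atm
rhyolite: 2480 kg/m³ × 9.80665 m/s² × 3990 m = 9.704×10^7 Pa = 957.7 atm
Total = 480.1 + 1360 + 2747 + 3705 + 957.7 = 9250.1 atm

9300 atm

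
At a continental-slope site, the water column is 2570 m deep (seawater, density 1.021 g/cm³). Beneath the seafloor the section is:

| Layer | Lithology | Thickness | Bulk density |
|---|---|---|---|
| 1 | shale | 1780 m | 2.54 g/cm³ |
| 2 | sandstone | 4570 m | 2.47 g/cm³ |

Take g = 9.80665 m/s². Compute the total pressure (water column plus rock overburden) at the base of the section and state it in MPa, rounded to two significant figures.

180 MPa

seawater: 1021 kg/m³ × 9.80665 m/s² × 2570 m = 2.573×10^7 Pa = 25.73 MPa
shale: 2540 kg/m³ × 9.80665 m/s² × 1780 m = 4.434×10^7 Pa = 44.34 MPa
sandstone: 2470 kg/m³ × 9.80665 m/s² × 4570 m = 1.107×10^8 Pa = 110.7 MPa
Total = 25.73 + 44.34 + 110.7 = 180.77 MPa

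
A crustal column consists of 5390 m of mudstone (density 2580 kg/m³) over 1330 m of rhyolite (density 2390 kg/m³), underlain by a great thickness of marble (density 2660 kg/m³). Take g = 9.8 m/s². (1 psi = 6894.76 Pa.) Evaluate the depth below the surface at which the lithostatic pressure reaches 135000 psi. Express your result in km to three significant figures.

Pressure at base of upper layers: 2580×9.8×5390 + 2390×9.8×1330 = 1.674×10^8 Pa = 24284 psi
Remaining pressure to be supplied by marble: 9.308×10^8 − 1.674×10^8 = 7.634×10^8 Pa
Additional depth in marble = 7.634×10^8 Pa / (2660 kg/m³ × 9.8 m/s²) = 29283 m
Total depth = 6720 m + 29283 m = 36003 m
= 36.003 km

36.0 km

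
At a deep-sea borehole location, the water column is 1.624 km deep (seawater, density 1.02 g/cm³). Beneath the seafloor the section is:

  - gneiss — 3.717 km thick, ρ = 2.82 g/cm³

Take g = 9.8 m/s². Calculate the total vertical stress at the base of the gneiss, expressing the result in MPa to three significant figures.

119 MPa

seawater: 1020 kg/m³ × 9.8 m/s² × 1624 m = 1.623×10^7 Pa = 16.23 MPa
gneiss: 2820 kg/m³ × 9.8 m/s² × 3717 m = 1.027×10^8 Pa = 102.7 MPa
Total = 16.23 + 102.7 = 118.96 MPa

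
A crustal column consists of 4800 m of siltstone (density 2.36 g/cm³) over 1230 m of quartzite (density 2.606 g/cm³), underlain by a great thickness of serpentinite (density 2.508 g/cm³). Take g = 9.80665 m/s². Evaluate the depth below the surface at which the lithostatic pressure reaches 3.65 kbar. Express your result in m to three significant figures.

Pressure at base of upper layers: 2360×9.80665×4800 + 2606×9.80665×1230 = 1.425×10^8 Pa = 1.425 kbar
Remaining pressure to be supplied by serpentinite: 3.650×10^8 − 1.425×10^8 = 2.225×10^8 Pa
Additional depth in serpentinite = 2.225×10^8 Pa / (2508 kg/m³ × 9.80665 m/s²) = 9045.6 m
Total depth = 6030 m + 9045.6 m = 15076 m

15100 m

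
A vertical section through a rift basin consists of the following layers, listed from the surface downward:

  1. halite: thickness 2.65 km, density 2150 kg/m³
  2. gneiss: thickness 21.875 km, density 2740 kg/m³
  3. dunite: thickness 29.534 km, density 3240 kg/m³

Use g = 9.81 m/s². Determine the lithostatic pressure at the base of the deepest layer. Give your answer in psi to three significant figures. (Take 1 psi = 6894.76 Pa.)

230000 psi

halite: 2150 kg/m³ × 9.81 m/s² × 2650 m = 5.589×10^7 Pa = 8107 psi
gneiss: 2740 kg/m³ × 9.81 m/s² × 21875 m = 5.880×10^8 Pa = 85280 psi
dunite: 3240 kg/m³ × 9.81 m/s² × 29534 m = 9.387×10^8 Pa = 1.361×10^5 psi
Total = 8107 + 85280 + 1.361×10^5 = 2.2954×10^5 psi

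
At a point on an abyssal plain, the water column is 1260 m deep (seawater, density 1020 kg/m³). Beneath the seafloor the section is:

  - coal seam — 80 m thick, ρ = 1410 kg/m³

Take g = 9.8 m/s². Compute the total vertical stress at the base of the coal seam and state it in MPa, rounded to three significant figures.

seawater: 1020 kg/m³ × 9.8 m/s² × 1260 m = 1.259×10^7 Pa = 12.59 MPa
coal seam: 1410 kg/m³ × 9.8 m/s² × 80 m = 1.105×10^6 Pa = 1.105 MPa
Total = 12.59 + 1.105 = 13.700 MPa

13.7 MPa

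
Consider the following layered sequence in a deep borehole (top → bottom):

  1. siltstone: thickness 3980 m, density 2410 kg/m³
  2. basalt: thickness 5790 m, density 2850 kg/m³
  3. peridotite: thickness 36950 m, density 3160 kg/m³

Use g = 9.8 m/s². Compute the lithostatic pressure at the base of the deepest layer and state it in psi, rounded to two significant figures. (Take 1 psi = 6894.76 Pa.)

siltstone: 2410 kg/m³ × 9.8 m/s² × 3980 m = 9.400×10^7 Pa = 13633 psi
basalt: 2850 kg/m³ × 9.8 m/s² × 5790 m = 1.617×10^8 Pa = 23455 psi
peridotite: 3160 kg/m³ × 9.8 m/s² × 36950 m = 1.144×10^9 Pa = 1.660×10^5 psi
Total = 13633 + 23455 + 1.660×10^5 = 2.0305×10^5 psi

200000 psi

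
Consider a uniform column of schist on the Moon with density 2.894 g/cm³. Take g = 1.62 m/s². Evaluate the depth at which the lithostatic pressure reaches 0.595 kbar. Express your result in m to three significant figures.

h = P/(ρg) = 0.595 kbar / (2894 kg/m³ × 1.62 m/s²) = 5.950×10^7 Pa / 4688.3 Pa/m = 12691 m

12700 m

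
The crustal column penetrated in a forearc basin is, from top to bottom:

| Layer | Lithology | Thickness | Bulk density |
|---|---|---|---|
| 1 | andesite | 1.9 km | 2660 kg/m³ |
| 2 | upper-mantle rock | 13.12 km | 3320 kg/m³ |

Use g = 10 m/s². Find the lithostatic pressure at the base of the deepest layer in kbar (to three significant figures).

4.86 kbar

andesite: 2660 kg/m³ × 10 m/s² × 1900 m = 5.054×10^7 Pa = 0.5054 kbar
upper-mantle rock: 3320 kg/m³ × 10 m/s² × 13120 m = 4.356×10^8 Pa = 4.356 kbar
Total = 0.5054 + 4.356 = 4.8612 kbar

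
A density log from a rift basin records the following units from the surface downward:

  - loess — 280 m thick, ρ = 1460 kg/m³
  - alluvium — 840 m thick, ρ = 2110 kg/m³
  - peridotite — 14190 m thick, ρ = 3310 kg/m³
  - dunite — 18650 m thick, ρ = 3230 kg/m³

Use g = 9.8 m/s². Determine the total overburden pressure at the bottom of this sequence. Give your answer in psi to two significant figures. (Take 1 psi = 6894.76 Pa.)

loess: 1460 kg/m³ × 9.8 m/s² × 280 m = 4.006×10^6 Pa = 581.1 psi
alluvium: 2110 kg/m³ × 9.8 m/s² × 840 m = 1.737×10^7 Pa = 2519 psi
peridotite: 3310 kg/m³ × 9.8 m/s² × 14190 m = 4.603×10^8 Pa = 66760 psi
dunite: 3230 kg/m³ × 9.8 m/s² × 18650 m = 5.903×10^8 Pa = 85623 psi
Total = 581.1 + 2519 + 66760 + 85623 = 1.5548×10^5 psi

160000 psi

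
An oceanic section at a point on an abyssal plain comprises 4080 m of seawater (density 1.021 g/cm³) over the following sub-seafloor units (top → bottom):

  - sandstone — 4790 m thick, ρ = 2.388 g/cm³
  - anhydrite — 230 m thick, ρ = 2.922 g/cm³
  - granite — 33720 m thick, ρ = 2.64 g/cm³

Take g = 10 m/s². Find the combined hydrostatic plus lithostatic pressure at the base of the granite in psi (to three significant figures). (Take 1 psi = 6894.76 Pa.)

seawater: 1021 kg/m³ × 10 m/s² × 4080 m = 4.166×10^7 Pa = 6042 psi
sandstone: 2388 kg/m³ × 10 m/s² × 4790 m = 1.144×10^8 Pa = 16590 psi
anhydrite: 2922 kg/m³ × 10 m/s² × 230 m = 6.721×10^6 Pa = 974.7 psi
granite: 2640 kg/m³ × 10 m/s² × 33720 m = 8.902×10^8 Pa = 1.291×10^5 psi
Total = 6042 + 16590 + 974.7 + 1.291×10^5 = 1.5272×10^5 psi

153000 psi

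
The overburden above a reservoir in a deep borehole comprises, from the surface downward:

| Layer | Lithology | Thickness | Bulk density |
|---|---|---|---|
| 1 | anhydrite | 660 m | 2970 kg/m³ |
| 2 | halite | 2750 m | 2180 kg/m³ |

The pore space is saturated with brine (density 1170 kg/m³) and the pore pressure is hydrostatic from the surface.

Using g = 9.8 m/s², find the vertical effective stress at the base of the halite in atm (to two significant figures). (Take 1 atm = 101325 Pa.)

380 atm

Overburden (lithostatic) stress σ_v:
anhydrite: 2970 kg/m³ × 9.8 m/s² × 660 m = 1.921×10^7 Pa = 19.21 MPa
halite: 2180 kg/m³ × 9.8 m/s² × 2750 m = 5.875×10^7 Pa = 58.75 MPa
Total = 19.21 + 58.75 = 77.961 MPa
Pore pressure P_p = 1170 kg/m³ × 9.8 m/s² × 3410 m = 3.910×10^7 Pa = 39.10 MPa
Effective stress σ' = σ_v − P_p = 77.96 − 39.10 = 38.862 MPa = 383.54 atm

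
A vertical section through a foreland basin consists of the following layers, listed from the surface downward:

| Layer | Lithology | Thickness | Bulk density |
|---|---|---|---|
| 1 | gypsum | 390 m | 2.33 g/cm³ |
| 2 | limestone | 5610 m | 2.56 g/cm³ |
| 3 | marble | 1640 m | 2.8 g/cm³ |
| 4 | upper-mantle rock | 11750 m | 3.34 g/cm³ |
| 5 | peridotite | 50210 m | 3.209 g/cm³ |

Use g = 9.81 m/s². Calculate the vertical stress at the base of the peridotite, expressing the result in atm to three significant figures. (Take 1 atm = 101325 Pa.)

21300 atm

gypsum: 2330 kg/m³ × 9.81 m/s² × 390 m = 8.914×10^6 Pa = 87.98 atm
limestone: 2560 kg/m³ × 9.81 m/s² × 5610 m = 1.409×10^8 Pa = 1390 atm
marble: 2800 kg/m³ × 9.81 m/s² × 1640 m = 4.505×10^7 Pa = 444.6 atm
upper-mantle rock: 3340 kg/m³ × 9.81 m/s² × 11750 m = 3.850×10^8 Pa = 3800 atm
peridotite: 3209 kg/m³ × 9.81 m/s² × 50210 m = 1.581×10^9 Pa = 15600 atm
Total = 87.98 + 1390 + 444.6 + 3800 + 15600 = 21322 atm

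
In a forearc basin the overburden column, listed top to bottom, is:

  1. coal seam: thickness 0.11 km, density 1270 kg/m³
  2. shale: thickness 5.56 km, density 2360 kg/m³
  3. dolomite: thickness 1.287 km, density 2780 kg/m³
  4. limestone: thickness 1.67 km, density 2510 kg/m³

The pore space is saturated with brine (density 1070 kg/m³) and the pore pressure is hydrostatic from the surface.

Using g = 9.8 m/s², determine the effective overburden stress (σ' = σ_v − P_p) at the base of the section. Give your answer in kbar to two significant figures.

1.2 kbar

Overburden (lithostatic) stress σ_v:
coal seam: 1270 kg/m³ × 9.8 m/s² × 110 m = 1.369×10^6 Pa = 1.369 MPa
shale: 2360 kg/m³ × 9.8 m/s² × 5560 m = 1.286×10^8 Pa = 128.6 MPa
dolomite: 2780 kg/m³ × 9.8 m/s² × 1287 m = 3.506×10^7 Pa = 35.06 MPa
limestone: 2510 kg/m³ × 9.8 m/s² × 1670 m = 4.108×10^7 Pa = 41.08 MPa
Total = 1.369 + 128.6 + 35.06 + 41.08 = 206.10 MPa
Pore pressure P_p = 1070 kg/m³ × 9.8 m/s² × 8627 m = 9.046×10^7 Pa = 90.46 MPa
Effective stress σ' = σ_v − P_p = 206.1 − 90.46 = 115.64 MPa = 1.1564 kbar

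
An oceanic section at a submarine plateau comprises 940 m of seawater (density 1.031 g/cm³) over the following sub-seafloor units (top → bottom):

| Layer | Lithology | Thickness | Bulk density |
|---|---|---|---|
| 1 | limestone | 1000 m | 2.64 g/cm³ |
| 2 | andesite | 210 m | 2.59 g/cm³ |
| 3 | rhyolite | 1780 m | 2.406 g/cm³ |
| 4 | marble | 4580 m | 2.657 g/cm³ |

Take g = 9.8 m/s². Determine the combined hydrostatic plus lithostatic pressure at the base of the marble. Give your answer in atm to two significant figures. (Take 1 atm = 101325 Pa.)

2000 atm

seawater: 1031 kg/m³ × 9.8 m/s² × 940 m = 9.498×10^6 Pa = 93.73 atm
limestone: 2640 kg/m³ × 9.8 m/s² × 1000 m = 2.587×10^7 Pa = 255.3 atm
andesite: 2590 kg/m³ × 9.8 m/s² × 210 m = 5.330×10^6 Pa = 52.61 atm
rhyolite: 2406 kg/m³ × 9.8 m/s² × 1780 m = 4.197×10^7 Pa = 414.2 atm
marble: 2657 kg/m³ × 9.8 m/s² × 4580 m = 1.193×10^8 Pa = 1177 atm
Total = 93.73 + 255.3 + 52.61 + 414.2 + 1177 = 1992.9 atm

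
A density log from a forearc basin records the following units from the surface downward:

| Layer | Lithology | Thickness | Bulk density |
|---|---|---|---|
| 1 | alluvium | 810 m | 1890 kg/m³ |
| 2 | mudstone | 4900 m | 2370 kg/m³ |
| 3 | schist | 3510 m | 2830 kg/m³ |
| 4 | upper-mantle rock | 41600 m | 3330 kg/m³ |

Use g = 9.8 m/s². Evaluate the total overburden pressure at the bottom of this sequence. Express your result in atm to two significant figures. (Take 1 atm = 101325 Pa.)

alluvium: 1890 kg/m³ × 9.8 m/s² × 810 m = 1.500×10^7 Pa = 148.1 atm
mudstone: 2370 kg/m³ × 9.8 m/s² × 4900 m = 1.138×10^8 Pa = 1123 atm
schist: 2830 kg/m³ × 9.8 m/s² × 3510 m = 9.735×10^7 Pa = 960.7 atm
upper-mantle rock: 3330 kg/m³ × 9.8 m/s² × 41600 m = 1.358×10^9 Pa = 13398 atm
Total = 148.1 + 1123 + 960.7 + 13398 = 15630 atm

16000 atm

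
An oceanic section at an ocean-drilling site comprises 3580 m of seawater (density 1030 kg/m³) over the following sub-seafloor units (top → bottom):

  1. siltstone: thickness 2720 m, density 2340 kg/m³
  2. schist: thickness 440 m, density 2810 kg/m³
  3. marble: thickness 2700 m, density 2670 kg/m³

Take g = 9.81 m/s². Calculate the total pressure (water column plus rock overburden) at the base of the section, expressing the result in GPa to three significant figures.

seawater: 1030 kg/m³ × 9.81 m/s² × 3580 m = 3.617×10^7 Pa = 0.03617 GPa
siltstone: 2340 kg/m³ × 9.81 m/s² × 2720 m = 6.244×10^7 Pa = 0.06244 GPa
schist: 2810 kg/m³ × 9.81 m/s² × 440 m = 1.213×10^7 Pa = 0.01213 GPa
marble: 2670 kg/m³ × 9.81 m/s² × 2700 m = 7.072×10^7 Pa = 0.07072 GPa
Total = 0.03617 + 0.06244 + 0.01213 + 0.07072 = 0.18146 GPa

0.181 GPa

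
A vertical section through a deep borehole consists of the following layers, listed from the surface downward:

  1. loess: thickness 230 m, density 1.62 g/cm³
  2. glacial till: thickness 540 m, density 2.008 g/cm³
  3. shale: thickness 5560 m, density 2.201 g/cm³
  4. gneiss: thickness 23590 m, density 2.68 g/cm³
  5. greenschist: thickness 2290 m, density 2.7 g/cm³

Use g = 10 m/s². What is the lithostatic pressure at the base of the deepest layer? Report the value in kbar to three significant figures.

8.31 kbar

loess: 1620 kg/m³ × 10 m/s² × 230 m = 3.726×10^6 Pa = 0.03726 kbar
glacial till: 2008 kg/m³ × 10 m/s² × 540 m = 1.084×10^7 Pa = 0.1084 kbar
shale: 2201 kg/m³ × 10 m/s² × 5560 m = 1.224×10^8 Pa = 1.224 kbar
gneiss: 2680 kg/m³ × 10 m/s² × 23590 m = 6.322×10^8 Pa = 6.322 kbar
greenschist: 2700 kg/m³ × 10 m/s² × 2290 m = 6.183×10^7 Pa = 0.6183 kbar
Total = 0.03726 + 0.1084 + 1.224 + 6.322 + 0.6183 = 8.3099 kbar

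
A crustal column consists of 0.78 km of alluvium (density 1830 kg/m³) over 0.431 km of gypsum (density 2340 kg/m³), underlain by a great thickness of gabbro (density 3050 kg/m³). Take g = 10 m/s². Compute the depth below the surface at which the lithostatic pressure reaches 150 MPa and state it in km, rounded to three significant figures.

5.33 km

Pressure at base of upper layers: 1830×10×780 + 2340×10×431 = 2.436×10^7 Pa = 24.36 MPa
Remaining pressure to be supplied by gabbro: 1.500×10^8 − 2.436×10^7 = 1.256×10^8 Pa
Additional depth in gabbro = 1.256×10^8 Pa / (3050 kg/m³ × 10 m/s²) = 4119.4 m
Total depth = 1211 m + 4119.4 m = 5330.4 m
= 5.3304 km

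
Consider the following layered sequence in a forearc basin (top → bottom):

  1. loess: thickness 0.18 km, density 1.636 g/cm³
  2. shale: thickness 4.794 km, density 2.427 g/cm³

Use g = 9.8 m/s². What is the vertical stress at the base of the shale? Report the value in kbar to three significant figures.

loess: 1636 kg/m³ × 9.8 m/s² × 180 m = 2.886×10^6 Pa = 0.02886 kbar
shale: 2427 kg/m³ × 9.8 m/s² × 4794 m = 1.140×10^8 Pa = 1.140 kbar
Total = 0.02886 + 1.140 = 1.1691 kbar

1.17 kbar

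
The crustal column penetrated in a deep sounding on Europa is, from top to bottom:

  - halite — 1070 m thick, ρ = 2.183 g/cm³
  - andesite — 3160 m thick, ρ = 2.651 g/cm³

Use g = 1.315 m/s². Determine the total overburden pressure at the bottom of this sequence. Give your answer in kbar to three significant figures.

0.141 kbar

halite: 2183 kg/m³ × 1.315 m/s² × 1070 m = 3.072×10^6 Pa = 0.03072 kbar
andesite: 2651 kg/m³ × 1.315 m/s² × 3160 m = 1.102×10^7 Pa = 0.1102 kbar
Total = 0.03072 + 0.1102 = 0.14088 kbar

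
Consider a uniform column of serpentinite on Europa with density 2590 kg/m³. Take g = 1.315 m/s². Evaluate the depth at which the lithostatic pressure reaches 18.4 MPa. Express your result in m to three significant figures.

5400 m

h = P/(ρg) = 18.4 MPa / (2590 kg/m³ × 1.315 m/s²) = 1.840×10^7 Pa / 3405.8 Pa/m = 5402.5 m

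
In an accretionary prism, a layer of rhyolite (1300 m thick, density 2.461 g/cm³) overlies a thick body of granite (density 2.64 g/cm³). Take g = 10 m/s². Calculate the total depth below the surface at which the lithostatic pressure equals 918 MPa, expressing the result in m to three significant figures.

34900 m

Pressure at base of upper layers: 2461×10×1300 = 3.199×10^7 Pa = 31.99 MPa
Remaining pressure to be supplied by granite: 9.180×10^8 − 3.199×10^7 = 8.860×10^8 Pa
Additional depth in granite = 8.860×10^8 Pa / (2640 kg/m³ × 10 m/s²) = 33561 m
Total depth = 1300 m + 33561 m = 34861 m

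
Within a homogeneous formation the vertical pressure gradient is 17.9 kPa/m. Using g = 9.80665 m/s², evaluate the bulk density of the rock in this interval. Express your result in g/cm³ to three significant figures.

ρ = (dP/dz)/g = 17.9 kPa/m / 9.80665 m/s² = 17900 Pa/m / 9.80665 m/s² = 1825.3 kg/m³
= 1.825 g/cm³

1.83 g/cm³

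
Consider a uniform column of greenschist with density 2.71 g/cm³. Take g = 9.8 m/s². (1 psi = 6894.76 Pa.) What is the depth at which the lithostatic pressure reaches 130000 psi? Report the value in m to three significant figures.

33700 m

h = P/(ρg) = 130000 psi / (2710 kg/m³ × 9.8 m/s²) = 8.963×10^8 Pa / 26558 Pa/m = 33749 m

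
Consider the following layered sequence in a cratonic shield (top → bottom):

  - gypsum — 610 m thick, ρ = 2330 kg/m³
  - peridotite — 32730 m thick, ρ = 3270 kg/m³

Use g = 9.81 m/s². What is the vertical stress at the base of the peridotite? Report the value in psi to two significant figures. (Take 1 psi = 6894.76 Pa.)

150000 psi

gypsum: 2330 kg/m³ × 9.81 m/s² × 610 m = 1.394×10^7 Pa = 2022 psi
peridotite: 3270 kg/m³ × 9.81 m/s² × 32730 m = 1.050×10^9 Pa = 1.523×10^5 psi
Total = 2022 + 1.523×10^5 = 1.5430×10^5 psi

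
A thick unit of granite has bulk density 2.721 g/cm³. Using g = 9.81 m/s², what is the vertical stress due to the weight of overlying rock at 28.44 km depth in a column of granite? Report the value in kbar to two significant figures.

granite: 2721 kg/m³ × 9.81 m/s² × 28440 m = 7.591×10^8 Pa = 7.591 kbar

7.6 kbar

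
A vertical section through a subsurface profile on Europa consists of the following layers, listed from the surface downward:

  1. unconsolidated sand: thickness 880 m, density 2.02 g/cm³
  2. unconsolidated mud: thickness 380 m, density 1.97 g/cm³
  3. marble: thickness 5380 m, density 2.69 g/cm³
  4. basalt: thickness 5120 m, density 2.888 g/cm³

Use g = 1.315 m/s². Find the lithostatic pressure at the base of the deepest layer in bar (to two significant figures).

420 bar

unconsolidated sand: 2020 kg/m³ × 1.315 m/s² × 880 m = 2.338×10^6 Pa = 23.38 bar
unconsolidated mud: 1970 kg/m³ × 1.315 m/s² × 380 m = 9.844×10^5 Pa = 9.844 bar
marble: 2690 kg/m³ × 1.315 m/s² × 5380 m = 1.903×10^7 Pa = 190.3 bar
basalt: 2888 kg/m³ × 1.315 m/s² × 5120 m = 1.944×10^7 Pa = 194.4 bar
Total = 23.38 + 9.844 + 190.3 + 194.4 = 417.97 bar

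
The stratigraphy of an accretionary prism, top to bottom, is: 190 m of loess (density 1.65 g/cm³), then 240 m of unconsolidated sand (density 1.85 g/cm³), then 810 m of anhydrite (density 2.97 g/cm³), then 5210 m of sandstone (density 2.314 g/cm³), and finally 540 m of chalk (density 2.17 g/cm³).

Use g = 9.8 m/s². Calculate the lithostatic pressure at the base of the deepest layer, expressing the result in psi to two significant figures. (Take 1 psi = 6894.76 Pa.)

loess: 1650 kg/m³ × 9.8 m/s² × 190 m = 3.072×10^6 Pa = 445.6 psi
unconsolidated sand: 1850 kg/m³ × 9.8 m/s² × 240 m = 4.351×10^6 Pa = 631.1 psi
anhydrite: 2970 kg/m³ × 9.8 m/s² × 810 m = 2.358×10^7 Pa = 3419 psi
sandstone: 2314 kg/m³ × 9.8 m/s² × 5210 m = 1.181×10^8 Pa = 17136 psi
chalk: 2170 kg/m³ × 9.8 m/s² × 540 m = 1.148×10^7 Pa = 1666 psi
Total = 445.6 + 631.1 + 3419 + 17136 + 1666 = 23298 psi

23000 psi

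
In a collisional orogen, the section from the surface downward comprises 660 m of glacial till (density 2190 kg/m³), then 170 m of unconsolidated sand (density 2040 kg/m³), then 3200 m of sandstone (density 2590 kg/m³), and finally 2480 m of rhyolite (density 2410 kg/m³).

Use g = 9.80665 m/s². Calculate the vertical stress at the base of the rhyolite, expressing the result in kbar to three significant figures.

1.57 kbar

glacial till: 2190 kg/m³ × 9.80665 m/s² × 660 m = 1.417×10^7 Pa = 0.1417 kbar
unconsolidated sand: 2040 kg/m³ × 9.80665 m/s² × 170 m = 3.401×10^6 Pa = 0.03401 kbar
sandstone: 2590 kg/m³ × 9.80665 m/s² × 3200 m = 8.128×10^7 Pa = 0.8128 kbar
rhyolite: 2410 kg/m³ × 9.80665 m/s² × 2480 m = 5.861×10^7 Pa = 0.5861 kbar
Total = 0.1417 + 0.03401 + 0.8128 + 0.5861 = 1.5747 kbar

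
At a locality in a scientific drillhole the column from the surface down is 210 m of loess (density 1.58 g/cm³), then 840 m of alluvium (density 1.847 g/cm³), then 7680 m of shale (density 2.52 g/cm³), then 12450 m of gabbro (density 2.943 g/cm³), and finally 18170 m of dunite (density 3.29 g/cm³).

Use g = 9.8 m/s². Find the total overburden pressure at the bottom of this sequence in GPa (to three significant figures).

1.15 GPa

loess: 1580 kg/m³ × 9.8 m/s² × 210 m = 3.252×10^6 Pa = 3.252×10^-3 GPa
alluvium: 1847 kg/m³ × 9.8 m/s² × 840 m = 1.520×10^7 Pa = 0.01520 GPa
shale: 2520 kg/m³ × 9.8 m/s² × 7680 m = 1.897×10^8 Pa = 0.1897 GPa
gabbro: 2943 kg/m³ × 9.8 m/s² × 12450 m = 3.591×10^8 Pa = 0.3591 GPa
dunite: 3290 kg/m³ × 9.8 m/s² × 18170 m = 5.858×10^8 Pa = 0.5858 GPa
Total = 3.252×10^-3 + 0.01520 + 0.1897 + 0.3591 + 0.5858 = 1.1530 GPa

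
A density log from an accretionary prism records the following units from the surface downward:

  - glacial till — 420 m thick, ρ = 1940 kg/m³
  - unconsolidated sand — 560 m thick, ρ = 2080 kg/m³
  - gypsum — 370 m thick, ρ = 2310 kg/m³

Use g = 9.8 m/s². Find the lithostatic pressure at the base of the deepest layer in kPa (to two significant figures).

glacial till: 1940 kg/m³ × 9.8 m/s² × 420 m = 7.985×10^6 Pa = 7985 kPa
unconsolidated sand: 2080 kg/m³ × 9.8 m/s² × 560 m = 1.142×10^7 Pa = 11415 kPa
gypsum: 2310 kg/m³ × 9.8 m/s² × 370 m = 8.376×10^6 Pa = 8376 kPa
Total = 7985 + 11415 + 8376 = 27776 kPa

28000 kPa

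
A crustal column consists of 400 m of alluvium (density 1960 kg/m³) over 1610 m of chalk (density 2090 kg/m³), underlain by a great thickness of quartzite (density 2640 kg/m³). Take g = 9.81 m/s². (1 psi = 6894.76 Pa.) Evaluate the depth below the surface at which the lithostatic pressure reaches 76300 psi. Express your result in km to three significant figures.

Pressure at base of upper layers: 1960×9.81×400 + 2090×9.81×1610 = 4.070×10^7 Pa = 5903 psi
Remaining pressure to be supplied by quartzite: 5.261×10^8 − 4.070×10^7 = 4.854×10^8 Pa
Additional depth in quartzite = 4.854×10^8 Pa / (2640 kg/m³ × 9.81 m/s²) = 18741 m
Total depth = 2010 m + 18741 m = 20751 m
= 20.751 km

20.8 km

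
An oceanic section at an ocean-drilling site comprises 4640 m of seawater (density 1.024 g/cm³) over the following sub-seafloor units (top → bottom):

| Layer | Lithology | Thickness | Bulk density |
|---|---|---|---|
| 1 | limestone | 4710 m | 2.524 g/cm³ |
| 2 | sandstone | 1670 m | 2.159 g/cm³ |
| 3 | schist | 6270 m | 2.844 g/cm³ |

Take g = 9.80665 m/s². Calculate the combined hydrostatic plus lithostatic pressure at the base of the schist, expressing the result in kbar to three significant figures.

3.73 kbar

seawater: 1024 kg/m³ × 9.80665 m/s² × 4640 m = 4.659×10^7 Pa = 0.4659 kbar
limestone: 2524 kg/m³ × 9.80665 m/s² × 4710 m = 1.166×10^8 Pa = 1.166 kbar
sandstone: 2159 kg/m³ × 9.80665 m/s² × 1670 m = 3.536×10^7 Pa = 0.3536 kbar
schist: 2844 kg/m³ × 9.80665 m/s² × 6270 m = 1.749×10^8 Pa = 1.749 kbar
Total = 0.4659 + 1.166 + 0.3536 + 1.749 = 3.7341 kbar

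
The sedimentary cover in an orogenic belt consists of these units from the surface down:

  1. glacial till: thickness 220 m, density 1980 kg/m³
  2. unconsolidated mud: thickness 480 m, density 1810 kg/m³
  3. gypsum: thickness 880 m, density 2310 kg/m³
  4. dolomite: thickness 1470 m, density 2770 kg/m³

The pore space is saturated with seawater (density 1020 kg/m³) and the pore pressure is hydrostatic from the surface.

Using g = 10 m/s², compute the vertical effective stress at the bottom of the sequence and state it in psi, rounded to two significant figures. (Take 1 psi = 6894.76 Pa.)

6200 psi

Overburden (lithostatic) stress σ_v:
glacial till: 1980 kg/m³ × 10 m/s² × 220 m = 4.356×10^6 Pa = 4.356 MPa
unconsolidated mud: 1810 kg/m³ × 10 m/s² × 480 m = 8.688×10^6 Pa = 8.688 MPa
gypsum: 2310 kg/m³ × 10 m/s² × 880 m = 2.033×10^7 Pa = 20.33 MPa
dolomite: 2770 kg/m³ × 10 m/s² × 1470 m = 4.072×10^7 Pa = 40.72 MPa
Total = 4.356 + 8.688 + 20.33 + 40.72 = 74.091 MPa
Pore pressure P_p = 1020 kg/m³ × 10 m/s² × 3050 m = 3.111×10^7 Pa = 31.11 MPa
Effective stress σ' = σ_v − P_p = 74.09 − 31.11 = 42.981 MPa = 6233.9 psi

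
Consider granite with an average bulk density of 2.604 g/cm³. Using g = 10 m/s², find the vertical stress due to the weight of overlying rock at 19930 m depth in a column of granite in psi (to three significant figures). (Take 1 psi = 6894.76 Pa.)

granite: 2604 kg/m³ × 10 m/s² × 19930 m = 5.190×10^8 Pa = 75271 psi

75300 psi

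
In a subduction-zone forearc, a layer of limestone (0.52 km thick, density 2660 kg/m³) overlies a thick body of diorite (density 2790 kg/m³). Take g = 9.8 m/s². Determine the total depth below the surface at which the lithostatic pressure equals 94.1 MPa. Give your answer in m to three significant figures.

3470 m

Pressure at base of upper layers: 2660×9.8×520 = 1.356×10^7 Pa = 13.56 MPa
Remaining pressure to be supplied by diorite: 9.410×10^7 − 1.356×10^7 = 8.054×10^7 Pa
Additional depth in diorite = 8.054×10^7 Pa / (2790 kg/m³ × 9.8 m/s²) = 2945.8 m
Total depth = 520 m + 2945.8 m = 3465.8 m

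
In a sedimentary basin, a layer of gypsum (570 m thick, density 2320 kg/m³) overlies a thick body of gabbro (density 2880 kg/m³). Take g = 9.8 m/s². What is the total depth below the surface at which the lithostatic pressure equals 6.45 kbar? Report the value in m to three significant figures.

23000 m

Pressure at base of upper layers: 2320×9.8×570 = 1.296×10^7 Pa = 0.1296 kbar
Remaining pressure to be supplied by gabbro: 6.450×10^8 − 1.296×10^7 = 6.320×10^8 Pa
Additional depth in gabbro = 6.320×10^8 Pa / (2880 kg/m³ × 9.8 m/s²) = 22394 m
Total depth = 570 m + 22394 m = 22964 m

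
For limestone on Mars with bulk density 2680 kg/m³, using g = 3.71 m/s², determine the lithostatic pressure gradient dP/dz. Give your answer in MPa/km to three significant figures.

dP/dz = ρg = 2680 kg/m³ × 3.71 m/s² = 9942.8 Pa/m
= 9942.8 Pa/m × (1 MPa/km / 1000.0 Pa/m) = 9.9428 MPa/km

9.94 MPa/km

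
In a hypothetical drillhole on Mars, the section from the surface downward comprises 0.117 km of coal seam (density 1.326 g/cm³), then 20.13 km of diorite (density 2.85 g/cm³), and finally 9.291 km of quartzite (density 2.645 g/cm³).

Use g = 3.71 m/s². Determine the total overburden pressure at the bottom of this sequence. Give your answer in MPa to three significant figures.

305 MPa

coal seam: 1326 kg/m³ × 3.71 m/s² × 117 m = 5.756×10^5 Pa = 0.5756 MPa
diorite: 2850 kg/m³ × 3.71 m/s² × 20130 m = 2.128×10^8 Pa = 212.8 MPa
quartzite: 2645 kg/m³ × 3.71 m/s² × 9291 m = 9.117×10^7 Pa = 91.17 MPa
Total = 0.5756 + 212.8 + 91.17 = 304.59 MPa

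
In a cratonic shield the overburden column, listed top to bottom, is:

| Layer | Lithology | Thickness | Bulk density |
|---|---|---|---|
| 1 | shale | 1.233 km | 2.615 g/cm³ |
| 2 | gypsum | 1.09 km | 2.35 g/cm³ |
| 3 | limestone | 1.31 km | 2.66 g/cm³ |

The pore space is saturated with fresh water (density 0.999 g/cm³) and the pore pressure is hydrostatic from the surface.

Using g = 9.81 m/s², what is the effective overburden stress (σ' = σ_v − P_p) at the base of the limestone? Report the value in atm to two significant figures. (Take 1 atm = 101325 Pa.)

550 atm

Overburden (lithostatic) stress σ_v:
shale: 2615 kg/m³ × 9.81 m/s² × 1233 m = 3.163×10^7 Pa = 31.63 MPa
gypsum: 2350 kg/m³ × 9.81 m/s² × 1090 m = 2.513×10^7 Pa = 25.13 MPa
limestone: 2660 kg/m³ × 9.81 m/s² × 1310 m = 3.418×10^7 Pa = 34.18 MPa
Total = 31.63 + 25.13 + 34.18 = 90.943 MPa
Pore pressure P_p = 999 kg/m³ × 9.81 m/s² × 3633 m = 3.560×10^7 Pa = 35.60 MPa
Effective stress σ' = σ_v − P_p = 90.94 − 35.60 = 55.338 MPa = 546.15 atm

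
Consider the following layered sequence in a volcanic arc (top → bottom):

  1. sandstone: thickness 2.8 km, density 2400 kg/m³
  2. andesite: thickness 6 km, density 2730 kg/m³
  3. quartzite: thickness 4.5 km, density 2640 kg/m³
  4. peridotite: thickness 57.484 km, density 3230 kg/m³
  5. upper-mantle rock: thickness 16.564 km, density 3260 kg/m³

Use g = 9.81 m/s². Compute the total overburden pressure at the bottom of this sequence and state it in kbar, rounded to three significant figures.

26.9 kbar

sandstone: 2400 kg/m³ × 9.81 m/s² × 2800 m = 6.592×10^7 Pa = 0.6592 kbar
andesite: 2730 kg/m³ × 9.81 m/s² × 6000 m = 1.607×10^8 Pa = 1.607 kbar
quartzite: 2640 kg/m³ × 9.81 m/s² × 4500 m = 1.165×10^8 Pa = 1.165 kbar
peridotite: 3230 kg/m³ × 9.81 m/s² × 57484 m = 1.821×10^9 Pa = 18.21 kbar
upper-mantle rock: 3260 kg/m³ × 9.81 m/s² × 16564 m = 5.297×10^8 Pa = 5.297 kbar
Total = 0.6592 + 1.607 + 1.165 + 18.21 + 5.297 = 26.943 kbar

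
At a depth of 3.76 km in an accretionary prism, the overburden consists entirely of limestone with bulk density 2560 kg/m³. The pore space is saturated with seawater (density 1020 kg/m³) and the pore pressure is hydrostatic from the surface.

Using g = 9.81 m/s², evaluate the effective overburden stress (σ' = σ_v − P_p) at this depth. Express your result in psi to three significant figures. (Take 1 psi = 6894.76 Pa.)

Overburden (lithostatic) stress σ_v:
limestone: 2560 kg/m³ × 9.81 m/s² × 3760 m = 9.443×10^7 Pa = 94.43 MPa
Pore pressure P_p = 1020 kg/m³ × 9.81 m/s² × 3760 m = 3.762×10^7 Pa = 37.62 MPa
Effective stress σ' = σ_v − P_p = 94.43 − 37.62 = 56.804 MPa = 8238.7 psi

8240 psi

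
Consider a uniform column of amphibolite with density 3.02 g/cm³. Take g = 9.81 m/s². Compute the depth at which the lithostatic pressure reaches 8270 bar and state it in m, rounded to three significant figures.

h = P/(ρg) = 8270 bar / (3020 kg/m³ × 9.81 m/s²) = 8.270×10^8 Pa / 29626 Pa/m = 27914 m

27900 m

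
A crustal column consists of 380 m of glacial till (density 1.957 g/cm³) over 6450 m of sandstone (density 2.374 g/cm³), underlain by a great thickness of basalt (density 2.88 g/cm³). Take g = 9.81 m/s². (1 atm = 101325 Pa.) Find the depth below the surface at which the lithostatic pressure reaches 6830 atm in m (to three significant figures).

Pressure at base of upper layers: 1957×9.81×380 + 2374×9.81×6450 = 1.575×10^8 Pa = 1554 atm
Remaining pressure to be supplied by basalt: 6.920×10^8 − 1.575×10^8 = 5.345×10^8 Pa
Additional depth in basalt = 5.345×10^8 Pa / (2880 kg/m³ × 9.81 m/s²) = 18920 m
Total depth = 6830 m + 18920 m = 25750 m

25700 m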